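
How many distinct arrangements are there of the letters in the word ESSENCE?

Letter multiplicities in ESSENCE: C×1, E×3, N×1, S×2.
Dividing 7! = 5040 by 3!·2! = 12 for the repeated letters gives 420.

420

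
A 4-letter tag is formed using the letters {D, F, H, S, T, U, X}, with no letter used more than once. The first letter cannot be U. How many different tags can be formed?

720

The first letter has 7−1 = 6 choices (anything except U).
The remaining 3 letters are filled from the other 6 symbols without repetition: 6 × 5 × 4 = 120.
Total: 6 × 120 = 720.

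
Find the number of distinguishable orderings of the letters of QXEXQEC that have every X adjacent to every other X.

Treat the 2 copies of X as a single block. The multiset to arrange is then {XX, C, E, E, Q, Q}, 6 items in all.
That gives (6)!/(2!·2!) = 180 arrangements.

180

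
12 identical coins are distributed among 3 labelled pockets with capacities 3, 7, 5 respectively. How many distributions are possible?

10

Ignoring the caps, the number of non-negative solutions to x_1+…+x_3 = 12 is C(14,2) = 91.
Subtract solutions that violate a single cap (substitute x_i' = x_i − (cap_i+1)): x_1 ≥ 4 gives C(10,2) = 45; x_2 ≥ 8 gives C(6,2) = 15; x_3 ≥ 6 gives C(8,2) = 28. Together 88.
Add back pairs where two caps are both exceeded: 1 + 6 + 0 = 7.
By inclusion–exclusion the count is 91 − 88 + 7 = 10.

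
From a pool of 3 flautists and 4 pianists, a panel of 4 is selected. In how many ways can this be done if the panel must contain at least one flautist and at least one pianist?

Unrestricted: C(7,4) = 35 ways to pick any 4 of the 7.
Subtract selections that omit an entire group: no flautists → C(4,4) = 1; no pianists → C(3,4) = 0.
Both groups omitted at once is impossible, so 35 − 1 = 34.

34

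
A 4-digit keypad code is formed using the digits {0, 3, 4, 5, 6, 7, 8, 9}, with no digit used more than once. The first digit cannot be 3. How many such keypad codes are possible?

The first digit has 8−1 = 7 choices (anything except 3).
The remaining 3 digits are filled from the other 7 symbols without repetition: 7 × 6 × 5 = 210.
Total: 7 × 210 = 1470.

1470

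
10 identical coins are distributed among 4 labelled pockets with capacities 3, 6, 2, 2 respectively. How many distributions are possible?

Without the upper bounds there are C(13,3) = 286 ways to split 10 among 4 pockets.
Subtract solutions that violate a single cap (substitute x_i' = x_i − (cap_i+1)): x_1 ≥ 4 gives C(9,3) = 84; x_2 ≥ 7 gives C(6,3) = 20; x_3 ≥ 3 gives C(10,3) = 120; x_4 ≥ 3 gives C(10,3) = 120. Together 344.
Add back pairs where two caps are both exceeded: 0 + 20 + 20 + 1 + 1 + 35 = 77.
Subtract triples: 0 + 0 + 1 + 0 = 1.
By inclusion–exclusion the count is 286 − 344 + 77 − 1 = 18.

18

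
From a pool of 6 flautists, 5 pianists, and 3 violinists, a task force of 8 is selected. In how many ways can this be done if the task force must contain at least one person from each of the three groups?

With no constraint there are C(14,8) = 3003 possible selections.
Subtract selections that omit an entire group: no flautists → C(8,8) = 1; no pianists → C(9,8) = 9; no violinists → C(11,8) = 165.
Add back selections omitting two groups (i.e. drawn from a single group): C(6,8) + C(5,8) + C(3,8) = 0.
By inclusion–exclusion: 3003 − 175 + 0 = 2828.

2828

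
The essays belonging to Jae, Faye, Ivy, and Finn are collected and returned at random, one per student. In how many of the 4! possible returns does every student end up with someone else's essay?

Count assignments avoiding every fixed point. For any j of the 4 students fixed to their own essay, the other 4−j can be arranged in (4−j)! ways.
By inclusion–exclusion this is Σ_{j=0}^{4} (−1)^j C(4,j)·(4−j)!.
Computing: 24 − 24 + 12 − 4 + 1 = 9.

9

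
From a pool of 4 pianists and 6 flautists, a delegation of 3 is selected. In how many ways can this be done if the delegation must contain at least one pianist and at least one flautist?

96

With no constraint there are C(10,3) = 120 possible selections.
Selections missing a whole group: no pianists → C(6,3) = 20; no flautists → C(4,3) = 4.
Both groups omitted at once is impossible, so 120 − 24 = 96.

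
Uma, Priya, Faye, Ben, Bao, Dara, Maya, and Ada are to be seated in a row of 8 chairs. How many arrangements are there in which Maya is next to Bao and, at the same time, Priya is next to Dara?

Treat {Maya,Bao} as one block (2 orders) and {Priya,Dara} as another (2 orders).
That leaves 6 units to arrange: 2 × 2 × 6! = 4 × 720 = 2880.

2880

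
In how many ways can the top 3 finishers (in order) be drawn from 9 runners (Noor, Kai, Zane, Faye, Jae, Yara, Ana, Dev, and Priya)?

This is an ordered selection of 3 from 9: P(9,3).
That gives 9 × 8 × 7 = 504.

504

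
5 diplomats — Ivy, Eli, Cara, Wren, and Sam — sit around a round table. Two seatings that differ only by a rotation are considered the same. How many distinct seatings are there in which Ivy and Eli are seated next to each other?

12

Treat {Ivy, Eli} as one unit (2 internal orders) and seat the resulting 4 units around the table: (3)! circular arrangements.
So 2 × (3)! = 2 × 6 = 12.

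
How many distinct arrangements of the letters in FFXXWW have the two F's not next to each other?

There are 6!/(2!·2!·2!) = 90 arrangements of FFXXWW in total.
Arrangements with the F's together: treat FF as one letter, giving (5)!/(2!·2!) = 30.
Hence 90 − 30 = 60.

60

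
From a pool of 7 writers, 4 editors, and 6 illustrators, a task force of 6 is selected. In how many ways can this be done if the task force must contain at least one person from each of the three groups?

9996

Unrestricted: C(17,6) = 12376 ways to pick any 6 of the 17.
Subtract selections that omit an entire group: no writers → C(10,6) = 210; no editors → C(13,6) = 1716; no illustrators → C(11,6) = 462.
Add back selections omitting two groups (i.e. drawn from a single group): C(7,6) + C(4,6) + C(6,6) = 8.
By inclusion–exclusion: 12376 − 2388 + 8 = 9996.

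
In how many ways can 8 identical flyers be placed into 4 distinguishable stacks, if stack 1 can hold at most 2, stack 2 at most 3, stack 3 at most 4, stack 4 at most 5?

49

Without the upper bounds there are C(11,3) = 165 ways to split 8 among 4 stacks.
Subtract solutions that violate a single cap (substitute x_i' = x_i − (cap_i+1)): x_1 ≥ 3 gives C(8,3) = 56; x_2 ≥ 4 gives C(7,3) = 35; x_3 ≥ 5 gives C(6,3) = 20; x_4 ≥ 6 gives C(5,3) = 10. Together 121.
Add back pairs where two caps are both exceeded: 4 + 1 + 0 + 0 + 0 + 0 = 5.
By inclusion–exclusion the count is 165 − 121 + 5 = 49.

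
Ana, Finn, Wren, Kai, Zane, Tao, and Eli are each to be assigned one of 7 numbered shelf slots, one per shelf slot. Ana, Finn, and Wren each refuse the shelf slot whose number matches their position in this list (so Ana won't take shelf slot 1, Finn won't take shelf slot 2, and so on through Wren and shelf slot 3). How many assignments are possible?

Let Aᵢ (for i ∈ {1, 2, 3}) be the placements that put person i in their forbidden shelf slot. Any j of these fix j positions, leaving (7−j)! ways to fill the rest, and there are C(3,j) ways to pick which j.
By inclusion–exclusion, the number of valid placements is Σ_{j=0}^{3} (−1)^j C(3,j)·(7−j)!.
Computing: 5040 − 2160 + 360 − 24 = 3216.

3216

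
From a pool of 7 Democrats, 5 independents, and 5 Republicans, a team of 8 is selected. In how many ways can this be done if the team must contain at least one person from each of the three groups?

23275

With no constraint there are C(17,8) = 24310 possible selections.
Subtract selections that omit an entire group: no Democrats → C(10,8) = 45; no independents → C(12,8) = 495; no Republicans → C(12,8) = 495.
Add back selections omitting two groups (i.e. drawn from a single group): C(7,8) + C(5,8) + C(5,8) = 0.
By inclusion–exclusion: 24310 − 1035 + 0 = 23275.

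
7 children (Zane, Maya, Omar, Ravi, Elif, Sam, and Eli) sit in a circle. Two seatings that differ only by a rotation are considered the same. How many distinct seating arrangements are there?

720

Around a circle, 7 distinct people have 7!/7 = (6)! = 720 rotationally distinct seatings.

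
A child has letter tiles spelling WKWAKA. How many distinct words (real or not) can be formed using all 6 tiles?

90

WKWAKA has 6 letters with A appearing twice, K appearing twice, and W appearing twice.
The number of distinct arrangements is 6!/(2!·2!·2!) = 720/8 = 90.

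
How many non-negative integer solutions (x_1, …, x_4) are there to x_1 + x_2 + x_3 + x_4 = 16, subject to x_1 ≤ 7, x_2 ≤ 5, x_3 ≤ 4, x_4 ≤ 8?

Ignoring the caps, the number of non-negative solutions to x_1+…+x_4 = 16 is C(19,3) = 969.
Subtract solutions that violate a single cap (substitute x_i' = x_i − (cap_i+1)): x_1 ≥ 8 gives C(11,3) = 165; x_2 ≥ 6 gives C(13,3) = 286; x_3 ≥ 5 gives C(14,3) = 364; x_4 ≥ 9 gives C(10,3) = 120. Together 935.
Add back pairs where two caps are both exceeded: 10 + 20 + 0 + 56 + 4 + 10 = 100.
By inclusion–exclusion the count is 969 − 935 + 100 = 134.

134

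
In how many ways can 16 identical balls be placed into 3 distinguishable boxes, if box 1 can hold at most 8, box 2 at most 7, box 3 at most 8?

Without the upper bounds there are C(18,2) = 153 ways to split 16 among 3 boxes.
Subtract solutions that violate a single cap (substitute x_i' = x_i − (cap_i+1)): x_1 ≥ 9 gives C(9,2) = 36; x_2 ≥ 8 gives C(10,2) = 45; x_3 ≥ 9 gives C(9,2) = 36. Together 117.
No two caps can be exceeded simultaneously, so the pair terms are all 0.
By inclusion–exclusion the count is 153 − 117 + 0 = 36.

36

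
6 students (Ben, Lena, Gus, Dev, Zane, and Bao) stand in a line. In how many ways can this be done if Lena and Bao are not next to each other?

480

There are 6! = 720 arrangements in all. If Lena and Bao are adjacent, merging them into one block gives 2·(5)! = 240 arrangements.
Complementary counting: 720 − 240 = 480.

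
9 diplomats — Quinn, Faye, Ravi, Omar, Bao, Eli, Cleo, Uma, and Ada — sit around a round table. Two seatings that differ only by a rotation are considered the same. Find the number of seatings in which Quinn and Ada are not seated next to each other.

30240

All circular seatings of 9 people number (8)! = 40320.
Seatings with Quinn beside Ada: treat them as a block with 2 internal orders, giving 2 × (7)! = 10080.
Subtracting, 40320 − 10080 = 30240.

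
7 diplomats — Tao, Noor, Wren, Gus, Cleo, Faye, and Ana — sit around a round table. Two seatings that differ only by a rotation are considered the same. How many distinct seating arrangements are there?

720

Around a circle, 7 distinct people have 7!/7 = (6)! = 720 rotationally distinct seatings.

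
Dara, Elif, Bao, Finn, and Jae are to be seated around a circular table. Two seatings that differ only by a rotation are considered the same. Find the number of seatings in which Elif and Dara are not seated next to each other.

12

All circular seatings of 5 people number (4)! = 24.
Those with Elif next to Dara: fuse the pair into one unit and seat 4 units around a circle — 2·(3)! = 12.
Subtracting, 24 − 12 = 12.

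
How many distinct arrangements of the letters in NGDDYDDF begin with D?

840

With the first slot taken by D, it remains to arrange the other 7 letters (NGDYDDF).
Those 7 letters have D appearing 3 times, giving (7)!/(3!) = 840.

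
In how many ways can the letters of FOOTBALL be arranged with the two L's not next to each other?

Total arrangements of FOOTBALL: 8!/(2!·2!) = 10080.
If the two L's are adjacent, glue them into one block, leaving 7 items to arrange: (7)!/(2!) = 2520 ways.
Hence 10080 − 2520 = 7560.

7560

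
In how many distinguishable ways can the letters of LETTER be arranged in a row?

180

LETTER has 6 letters with E appearing twice and T appearing twice.
So there are 6! / (2!·2!) = 180 distinguishable arrangements.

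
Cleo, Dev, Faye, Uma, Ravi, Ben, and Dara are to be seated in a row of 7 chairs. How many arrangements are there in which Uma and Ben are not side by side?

3600

Of the 7! = 5040 arrangements, those with Uma and Ben adjacent number 2 × 6! = 1440 (treat the pair as a block with 2 internal orders).
So 5040 − 1440 = 3600 arrangements keep them apart.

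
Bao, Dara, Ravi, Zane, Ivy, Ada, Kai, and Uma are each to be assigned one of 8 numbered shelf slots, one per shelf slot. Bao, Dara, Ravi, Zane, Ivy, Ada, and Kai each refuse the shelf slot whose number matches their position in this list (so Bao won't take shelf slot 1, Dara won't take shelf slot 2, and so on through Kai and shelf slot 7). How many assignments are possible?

Let Aᵢ (for 1 ≤ i ≤ 7) be the placements that put person i in their forbidden shelf slot. Any j of these fix j positions, leaving (8−j)! ways to fill the rest, and there are C(7,j) ways to pick which j.
By inclusion–exclusion, the number of valid placements is Σ_{j=0}^{7} (−1)^j C(7,j)·(8−j)!.
Computing: 40320 − 35280 + 15120 − 4200 + 840 − 126 + 14 − 1 = 16687.

16687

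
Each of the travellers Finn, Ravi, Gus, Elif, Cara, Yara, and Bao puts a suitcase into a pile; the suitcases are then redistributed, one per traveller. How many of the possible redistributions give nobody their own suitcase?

1854

Count assignments avoiding every fixed point. For any j of the 7 travellers fixed to their own suitcase, the other 7−j can be arranged in (7−j)! ways.
By inclusion–exclusion this is Σ_{j=0}^{7} (−1)^j C(7,j)·(7−j)!.
Computing: 5040 − 5040 + 2520 − 840 + 210 − 42 + 7 − 1 = 1854.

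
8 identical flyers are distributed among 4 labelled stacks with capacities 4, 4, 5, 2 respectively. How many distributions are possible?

61

Without the upper bounds there are C(11,3) = 165 ways to split 8 among 4 stacks.
Subtract solutions that violate a single cap (substitute x_i' = x_i − (cap_i+1)): x_1 ≥ 5 gives C(6,3) = 20; x_2 ≥ 5 gives C(6,3) = 20; x_3 ≥ 6 gives C(5,3) = 10; x_4 ≥ 3 gives C(8,3) = 56. Together 106.
Add back pairs where two caps are both exceeded: 0 + 0 + 1 + 0 + 1 + 0 = 2.
By inclusion–exclusion the count is 165 − 106 + 2 = 61.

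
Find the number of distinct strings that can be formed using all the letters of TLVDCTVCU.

Letter multiplicities in TLVDCTVCU: C×2, D×1, L×1, T×2, U×1, V×2.
So there are 9! / (2!·2!·2!) = 45360 distinguishable arrangements.

45360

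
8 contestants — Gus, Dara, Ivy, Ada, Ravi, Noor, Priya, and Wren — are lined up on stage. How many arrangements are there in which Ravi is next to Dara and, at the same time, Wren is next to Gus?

2880

Treat {Ravi,Dara} as one block (2 orders) and {Wren,Gus} as another (2 orders).
That leaves 6 units to arrange: 2 × 2 × 6! = 4 × 720 = 2880.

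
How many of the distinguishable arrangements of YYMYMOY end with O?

Fix O in the last position and arrange the remaining 6 letters.
Those 6 letters have M appearing twice and Y appearing 4 times, giving (6)!/(4!·2!) = 15.

15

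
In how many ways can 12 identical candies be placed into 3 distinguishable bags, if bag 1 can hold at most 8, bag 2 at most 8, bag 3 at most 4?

Without the upper bounds there are C(14,2) = 91 ways to split 12 among 3 bags.
Subtract solutions that violate a single cap (substitute x_i' = x_i − (cap_i+1)): x_1 ≥ 9 gives C(5,2) = 10; x_2 ≥ 9 gives C(5,2) = 10; x_3 ≥ 5 gives C(9,2) = 36. Together 56.
No two caps can be exceeded simultaneously, so the pair terms are all 0.
By inclusion–exclusion the count is 91 − 56 + 0 = 35.

35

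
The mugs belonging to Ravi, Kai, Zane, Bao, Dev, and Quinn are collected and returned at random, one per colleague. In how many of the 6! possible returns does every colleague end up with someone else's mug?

265

This is the derangement count D_6: permutations of 6 items with no fixed point.
By inclusion–exclusion this is Σ_{j=0}^{6} (−1)^j C(6,j)·(6−j)!.
Computing: 720 − 720 + 360 − 120 + 30 − 6 + 1 = 265.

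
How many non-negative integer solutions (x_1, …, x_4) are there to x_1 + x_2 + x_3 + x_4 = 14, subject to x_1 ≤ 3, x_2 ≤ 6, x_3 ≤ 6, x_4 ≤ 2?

19

Without the upper bounds there are C(17,3) = 680 ways to split 14 among 4 variables.
Subtract solutions that violate a single cap (substitute x_i' = x_i − (cap_i+1)): x_1 ≥ 4 gives C(13,3) = 286; x_2 ≥ 7 gives C(10,3) = 120; x_3 ≥ 7 gives C(10,3) = 120; x_4 ≥ 3 gives C(14,3) = 364. Together 890.
Add back pairs where two caps are both exceeded: 20 + 20 + 120 + 1 + 35 + 35 = 231.
Subtract triples: 0 + 1 + 1 + 0 = 2.
By inclusion–exclusion the count is 680 − 890 + 231 − 2 = 19.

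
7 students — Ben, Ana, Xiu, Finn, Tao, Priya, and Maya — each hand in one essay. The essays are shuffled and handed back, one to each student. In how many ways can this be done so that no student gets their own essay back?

1854

This is the derangement count D_7: permutations of 7 items with no fixed point.
By inclusion–exclusion this is Σ_{j=0}^{7} (−1)^j C(7,j)·(7−j)!.
Computing: 5040 − 5040 + 2520 − 840 + 210 − 42 + 7 − 1 = 1854.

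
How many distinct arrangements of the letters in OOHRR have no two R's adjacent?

Total arrangements of OOHRR: 5!/(2!·2!) = 30.
If the two R's are adjacent, glue them into one block, leaving 4 items to arrange: (4)!/(2!) = 12 ways.
Subtracting, 30 − 12 = 18 arrangements keep the R's apart.

18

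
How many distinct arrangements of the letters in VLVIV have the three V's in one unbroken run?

6

Treat the 3 copies of V as a single block. The multiset to arrange is then {VVV, I, L}, 3 items in all.
All 3 items are distinct, so there are (3)! = 6 arrangements.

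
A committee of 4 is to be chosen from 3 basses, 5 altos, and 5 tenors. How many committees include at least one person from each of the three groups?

Total 4-person selections from all 13: C(13,4) = 715.
Subtract selections that omit an entire group: no basses → C(10,4) = 210; no altos → C(8,4) = 70; no tenors → C(8,4) = 70.
Add back selections omitting two groups (i.e. drawn from a single group): C(3,4) + C(5,4) + C(5,4) = 10.
By inclusion–exclusion: 715 − 350 + 10 = 375.

375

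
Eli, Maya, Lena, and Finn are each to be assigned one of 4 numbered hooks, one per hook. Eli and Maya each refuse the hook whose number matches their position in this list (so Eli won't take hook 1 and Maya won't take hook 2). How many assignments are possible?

14

Let Aᵢ (for i ∈ {1, 2}) be the placements that put person i in their forbidden hook. Any j of these fix j positions, leaving (4−j)! ways to fill the rest, and there are C(2,j) ways to pick which j.
By inclusion–exclusion, the number of valid placements is Σ_{j=0}^{2} (−1)^j C(2,j)·(4−j)!.
Computing: 24 − 12 + 2 = 14.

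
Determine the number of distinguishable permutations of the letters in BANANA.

60

The 6 letters of BANANA have repeats: A appearing 3 times and N appearing twice.
Dividing 6! = 720 by 3!·2! = 12 for the repeated letters gives 60.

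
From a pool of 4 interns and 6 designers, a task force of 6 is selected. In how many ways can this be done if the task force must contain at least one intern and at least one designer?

Unrestricted: C(10,6) = 210 ways to pick any 6 of the 10.
Selections missing a whole group: no interns → C(6,6) = 1; no designers → C(4,6) = 0.
Both groups omitted at once is impossible, so 210 − 1 = 209.

209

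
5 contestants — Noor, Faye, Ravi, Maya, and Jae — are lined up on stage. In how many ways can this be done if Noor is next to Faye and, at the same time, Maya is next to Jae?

24

Treat {Noor,Faye} as one block (2 orders) and {Maya,Jae} as another (2 orders).
That leaves 3 units to arrange: 2 × 2 × 3! = 4 × 6 = 24.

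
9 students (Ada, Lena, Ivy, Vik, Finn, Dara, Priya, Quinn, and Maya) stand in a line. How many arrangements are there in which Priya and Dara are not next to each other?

282240

There are 9! = 362880 arrangements in all. If Priya and Dara are adjacent, merging them into one block gives 2·(8)! = 80640 arrangements.
Complementary counting: 362880 − 80640 = 282240.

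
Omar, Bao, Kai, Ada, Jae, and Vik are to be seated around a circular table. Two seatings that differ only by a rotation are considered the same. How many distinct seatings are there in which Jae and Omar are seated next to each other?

Treat {Jae, Omar} as one unit (2 internal orders) and seat the resulting 5 units around the table: (4)! circular arrangements.
So 2 × (4)! = 2 × 24 = 48.

48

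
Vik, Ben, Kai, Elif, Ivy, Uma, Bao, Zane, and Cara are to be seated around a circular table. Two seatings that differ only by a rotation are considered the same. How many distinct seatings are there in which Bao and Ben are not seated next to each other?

Without the restriction there are (8)! = 40320 seatings.
Seatings with Bao beside Ben: treat them as a block with 2 internal orders, giving 2 × (7)! = 10080.
Subtracting, 40320 − 10080 = 30240.

30240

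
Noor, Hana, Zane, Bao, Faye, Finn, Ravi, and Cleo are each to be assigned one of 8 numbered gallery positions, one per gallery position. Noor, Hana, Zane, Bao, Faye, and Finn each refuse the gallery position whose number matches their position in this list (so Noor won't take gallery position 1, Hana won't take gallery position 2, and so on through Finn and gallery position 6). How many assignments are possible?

18806

Let Aᵢ (for 1 ≤ i ≤ 6) be the placements that put person i in their forbidden gallery position. Any j of these fix j positions, leaving (8−j)! ways to fill the rest, and there are C(6,j) ways to pick which j.
By inclusion–exclusion, the number of valid placements is Σ_{j=0}^{6} (−1)^j C(6,j)·(8−j)!.
Computing: 40320 − 30240 + 10800 − 2400 + 360 − 36 + 2 = 18806.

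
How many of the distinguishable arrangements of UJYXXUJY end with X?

630

With the last slot taken by X, it remains to arrange the other 7 letters (UJYXUJY).
Those 7 letters have J appearing twice, U appearing twice, and Y appearing twice, giving (7)!/(2!·2!·2!) = 630.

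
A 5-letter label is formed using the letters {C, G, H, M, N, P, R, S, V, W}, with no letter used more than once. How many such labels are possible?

30240

Choose and order 5 of the 10 symbols: the first letter has 10 options, the next 9, and so on down to 6.
That product is 10 × 9 × 8 × 7 × 6 = 30240.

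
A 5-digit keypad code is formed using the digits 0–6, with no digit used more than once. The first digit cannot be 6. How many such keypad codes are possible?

The first digit has 7−1 = 6 choices (anything except 6).
The remaining 4 digits are filled from the other 6 symbols without repetition: 6 × 5 × 4 × 3 = 360.
Total: 6 × 360 = 2160.

2160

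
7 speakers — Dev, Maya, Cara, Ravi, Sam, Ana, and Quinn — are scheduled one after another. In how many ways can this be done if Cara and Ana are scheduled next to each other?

Glue Cara and Ana into one block (2 internal orders), leaving 6 units to arrange in a row.
So the count is 2·(6)! = 1440.

1440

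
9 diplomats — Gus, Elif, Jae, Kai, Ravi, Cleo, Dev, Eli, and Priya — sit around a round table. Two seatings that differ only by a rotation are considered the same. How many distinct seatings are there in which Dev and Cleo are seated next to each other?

Treat {Dev, Cleo} as one unit (2 internal orders) and seat the resulting 8 units around the table: (7)! circular arrangements.
So 2 × (7)! = 2 × 5040 = 10080.

10080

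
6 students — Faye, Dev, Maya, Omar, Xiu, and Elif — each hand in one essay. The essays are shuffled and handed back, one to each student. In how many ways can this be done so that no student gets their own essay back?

Count assignments avoiding every fixed point. For any j of the 6 students fixed to their own essay, the other 6−j can be arranged in (6−j)! ways.
By inclusion–exclusion this is Σ_{j=0}^{6} (−1)^j C(6,j)·(6−j)!.
Computing: 720 − 720 + 360 − 120 + 30 − 6 + 1 = 265.

265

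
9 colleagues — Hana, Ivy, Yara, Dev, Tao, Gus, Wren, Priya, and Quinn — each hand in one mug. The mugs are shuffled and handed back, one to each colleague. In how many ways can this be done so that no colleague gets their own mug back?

133496

This is the derangement count D_9: permutations of 9 items with no fixed point.
By inclusion–exclusion this is Σ_{j=0}^{9} (−1)^j C(9,j)·(9−j)!.
Computing: 362880 − 362880 + 181440 − 60480 + 15120 − 3024 + 504 − 72 + 9 − 1 = 133496.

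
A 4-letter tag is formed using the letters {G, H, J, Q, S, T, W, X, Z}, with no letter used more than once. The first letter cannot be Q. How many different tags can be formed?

2688

The first letter has 9−1 = 8 choices (anything except Q).
The remaining 3 letters are filled from the other 8 symbols without repetition: 8 × 7 × 6 = 336.
Total: 8 × 336 = 2688.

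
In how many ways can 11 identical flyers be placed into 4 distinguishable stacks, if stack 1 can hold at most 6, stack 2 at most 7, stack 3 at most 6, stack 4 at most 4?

By stars and bars, unrestricted non-negative solutions to x_1+…+x_4 = 11 number C(11+3,3) = 364.
Subtract solutions that violate a single cap (substitute x_i' = x_i − (cap_i+1)): x_1 ≥ 7 gives C(7,3) = 35; x_2 ≥ 8 gives C(6,3) = 20; x_3 ≥ 7 gives C(7,3) = 35; x_4 ≥ 5 gives C(9,3) = 84. Together 174.
No two caps can be exceeded simultaneously, so the pair terms are all 0.
By inclusion–exclusion the count is 364 − 174 + 0 = 190.

190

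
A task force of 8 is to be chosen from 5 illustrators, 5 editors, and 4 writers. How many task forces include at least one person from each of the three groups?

2940

Total 8-person selections from all 14: C(14,8) = 3003.
Subtract selections that omit an entire group: no illustrators → C(9,8) = 9; no editors → C(9,8) = 9; no writers → C(10,8) = 45.
Add back selections omitting two groups (i.e. drawn from a single group): C(5,8) + C(5,8) + C(4,8) = 0.
By inclusion–exclusion: 3003 − 63 + 0 = 2940.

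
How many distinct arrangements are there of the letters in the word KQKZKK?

Letter multiplicities in KQKZKK: K×4, Q×1, Z×1.
So there are 6! / (4!) = 30 distinguishable arrangements.

30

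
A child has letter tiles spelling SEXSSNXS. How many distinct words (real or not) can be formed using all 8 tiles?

840

Letter multiplicities in SEXSSNXS: E×1, N×1, S×4, X×2.
So there are 8! / (4!·2!) = 840 distinguishable arrangements.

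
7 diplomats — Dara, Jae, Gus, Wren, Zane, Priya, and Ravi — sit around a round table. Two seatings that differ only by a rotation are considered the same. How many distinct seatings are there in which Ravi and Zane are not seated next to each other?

480

Without the restriction there are (6)! = 720 seatings.
Those with Ravi next to Zane: fuse the pair into one unit and seat 6 units around a circle — 2·(5)! = 240.
Subtracting, 720 − 240 = 480.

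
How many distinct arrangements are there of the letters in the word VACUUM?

360

Letter multiplicities in VACUUM: A×1, C×1, M×1, U×2, V×1.
So there are 6! / (2!) = 360 distinguishable arrangements.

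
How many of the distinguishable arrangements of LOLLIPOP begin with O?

With the first slot taken by O, it remains to arrange the other 7 letters (LLLIPOP).
Those 7 letters have L appearing 3 times and P appearing twice, giving (7)!/(3!·2!) = 420.

420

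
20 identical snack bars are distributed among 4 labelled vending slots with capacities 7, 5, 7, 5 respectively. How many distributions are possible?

35

Without the upper bounds there are C(23,3) = 1771 ways to split 20 among 4 vending slots.
Subtract solutions that violate a single cap (substitute x_i' = x_i − (cap_i+1)): x_1 ≥ 8 gives C(15,3) = 455; x_2 ≥ 6 gives C(17,3) = 680; x_3 ≥ 8 gives C(15,3) = 455; x_4 ≥ 6 gives C(17,3) = 680. Together 2270.
Add back pairs where two caps are both exceeded: 84 + 35 + 84 + 84 + 165 + 84 = 536.
Subtract triples: 0 + 1 + 0 + 1 = 2.
By inclusion–exclusion the count is 1771 − 2270 + 536 − 2 = 35.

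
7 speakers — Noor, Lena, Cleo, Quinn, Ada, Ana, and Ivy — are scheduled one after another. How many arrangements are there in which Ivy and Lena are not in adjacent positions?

Of the 7! = 5040 arrangements, those with Ivy and Lena adjacent number 2 × 6! = 1440 (treat the pair as a block with 2 internal orders).
So 5040 − 1440 = 3600 arrangements keep them apart.

3600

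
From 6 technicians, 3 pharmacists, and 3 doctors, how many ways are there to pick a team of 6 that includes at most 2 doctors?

840

Split by how many doctors are chosen (0 through 2).
Sum: C(3,0)·C(9,6) + C(3,1)·C(9,5) + C(3,2)·C(9,4) = 84 + 378 + 378 = 840.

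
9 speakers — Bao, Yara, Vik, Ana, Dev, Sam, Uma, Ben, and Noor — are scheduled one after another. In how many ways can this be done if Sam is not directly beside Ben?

There are 9! = 362880 arrangements in all. If Sam and Ben are adjacent, merging them into one block gives 2·(8)! = 80640 arrangements.
Complementary counting: 362880 − 80640 = 282240.

282240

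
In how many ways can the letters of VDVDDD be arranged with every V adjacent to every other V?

Treat the 2 copies of V as a single block. The multiset to arrange is then {VV, D, D, D, D}, 5 items in all.
That gives (5)!/(4!) = 5 arrangements.

5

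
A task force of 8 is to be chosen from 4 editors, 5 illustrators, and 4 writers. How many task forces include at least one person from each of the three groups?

With no constraint there are C(13,8) = 1287 possible selections.
Selections missing a whole group: no editors → C(9,8) = 9; no illustrators → C(8,8) = 1; no writers → C(9,8) = 9.
Add back selections omitting two groups (i.e. drawn from a single group): C(4,8) + C(5,8) + C(4,8) = 0.
By inclusion–exclusion: 1287 − 19 + 0 = 1268.

1268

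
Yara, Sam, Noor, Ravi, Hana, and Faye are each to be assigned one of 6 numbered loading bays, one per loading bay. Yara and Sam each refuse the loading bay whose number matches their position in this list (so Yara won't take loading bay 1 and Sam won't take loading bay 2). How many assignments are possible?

Let Aᵢ (for i ∈ {1, 2}) be the placements that put person i in their forbidden loading bay. Any j of these fix j positions, leaving (6−j)! ways to fill the rest, and there are C(2,j) ways to pick which j.
By inclusion–exclusion, the number of valid placements is Σ_{j=0}^{2} (−1)^j C(2,j)·(6−j)!.
Computing: 720 − 240 + 24 = 504.

504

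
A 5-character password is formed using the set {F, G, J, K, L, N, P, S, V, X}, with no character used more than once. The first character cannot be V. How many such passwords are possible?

The first character has 10−1 = 9 choices (anything except V).
The remaining 4 characters are filled from the other 9 symbols without repetition: 9 × 8 × 7 × 6 = 3024.
Total: 9 × 3024 = 27216.

27216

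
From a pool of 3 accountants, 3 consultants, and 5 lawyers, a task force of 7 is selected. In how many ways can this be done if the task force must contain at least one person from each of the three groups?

314

Total 7-person selections from all 11: C(11,7) = 330.
Selections missing a whole group: no accountants → C(8,7) = 8; no consultants → C(8,7) = 8; no lawyers → C(6,7) = 0.
Add back selections omitting two groups (i.e. drawn from a single group): C(3,7) + C(3,7) + C(5,7) = 0.
By inclusion–exclusion: 330 − 16 + 0 = 314.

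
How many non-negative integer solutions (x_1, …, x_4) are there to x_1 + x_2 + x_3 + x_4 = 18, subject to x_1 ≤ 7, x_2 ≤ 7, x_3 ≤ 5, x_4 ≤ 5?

Without the upper bounds there are C(21,3) = 1330 ways to split 18 among 4 variables.
Subtract solutions that violate a single cap (substitute x_i' = x_i − (cap_i+1)): x_1 ≥ 8 gives C(13,3) = 286; x_2 ≥ 8 gives C(13,3) = 286; x_3 ≥ 6 gives C(15,3) = 455; x_4 ≥ 6 gives C(15,3) = 455. Together 1482.
Add back pairs where two caps are both exceeded: 10 + 35 + 35 + 35 + 35 + 84 = 234.
By inclusion–exclusion the count is 1330 − 1482 + 234 = 82.

82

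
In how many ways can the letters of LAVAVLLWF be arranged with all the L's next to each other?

Treat the 3 copies of L as a single block. The multiset to arrange is then {LLL, A, A, F, V, V, W}, 7 items in all.
That gives (7)!/(2!·2!) = 1260 arrangements.

1260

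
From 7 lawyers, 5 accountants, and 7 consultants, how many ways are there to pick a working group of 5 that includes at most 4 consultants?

11607

Split by how many consultants are chosen (0 through 4).
Sum: C(7,0)·C(12,5) + C(7,1)·C(12,4) + C(7,2)·C(12,3) + C(7,3)·C(12,2) + C(7,4)·C(12,1) = 792 + 3465 + 4620 + 2310 + 420 = 11607.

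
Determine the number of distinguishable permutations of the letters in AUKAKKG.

Letter multiplicities in AUKAKKG: A×2, G×1, K×3, U×1.
Dividing 7! = 5040 by 3!·2! = 12 for the repeated letters gives 420.

420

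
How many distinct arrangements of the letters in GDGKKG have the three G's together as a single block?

12

Treat the 3 copies of G as a single block. The multiset to arrange is then {GGG, D, K, K}, 4 items in all.
That gives (4)!/(2!) = 12 arrangements.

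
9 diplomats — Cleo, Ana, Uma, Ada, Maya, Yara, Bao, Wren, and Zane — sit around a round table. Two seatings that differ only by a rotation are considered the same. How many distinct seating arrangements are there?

40320

Fix one person's seat to break rotational symmetry; the remaining 8 people can be arranged in (8)! = 40320 ways.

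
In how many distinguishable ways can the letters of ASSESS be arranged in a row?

ASSESS has 6 letters with S appearing 4 times.
Dividing 6! = 720 by 4! = 24 for the repeated letters gives 30.

30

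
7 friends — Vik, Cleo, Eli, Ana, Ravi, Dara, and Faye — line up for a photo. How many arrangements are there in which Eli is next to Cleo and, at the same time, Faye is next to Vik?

Treat {Eli,Cleo} as one block (2 orders) and {Faye,Vik} as another (2 orders).
That leaves 5 units to arrange: 2 × 2 × 5! = 4 × 120 = 480.

480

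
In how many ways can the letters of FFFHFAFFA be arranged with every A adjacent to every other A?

56

Treat the 2 copies of A as a single block. The multiset to arrange is then {AA, F, F, F, F, F, F, H}, 8 items in all.
That gives (8)!/(6!) = 56 arrangements.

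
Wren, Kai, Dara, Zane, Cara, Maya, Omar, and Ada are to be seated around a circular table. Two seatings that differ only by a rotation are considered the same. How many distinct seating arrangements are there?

Seat Wren anywhere (absorbing the rotational symmetry), then permute the other 7: (7)! = 5040.

5040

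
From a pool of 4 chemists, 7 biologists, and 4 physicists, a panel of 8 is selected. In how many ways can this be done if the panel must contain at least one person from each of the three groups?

Total 8-person selections from all 15: C(15,8) = 6435.
Selections missing a whole group: no chemists → C(11,8) = 165; no biologists → C(8,8) = 1; no physicists → C(11,8) = 165.
Add back selections omitting two groups (i.e. drawn from a single group): C(4,8) + C(7,8) + C(4,8) = 0.
By inclusion–exclusion: 6435 − 331 + 0 = 6104.

6104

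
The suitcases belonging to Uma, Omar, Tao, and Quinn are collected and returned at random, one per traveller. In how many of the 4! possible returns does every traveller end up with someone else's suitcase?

Count assignments avoiding every fixed point. For any j of the 4 travellers fixed to their own suitcase, the other 4−j can be arranged in (4−j)! ways.
By inclusion–exclusion this is Σ_{j=0}^{4} (−1)^j C(4,j)·(4−j)!.
Computing: 24 − 24 + 12 − 4 + 1 = 9.

9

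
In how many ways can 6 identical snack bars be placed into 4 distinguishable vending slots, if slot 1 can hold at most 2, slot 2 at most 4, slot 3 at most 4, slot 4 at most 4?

52

Without the upper bounds there are C(9,3) = 84 ways to split 6 among 4 vending slots.
Subtract solutions that violate a single cap (substitute x_i' = x_i − (cap_i+1)): x_1 ≥ 3 gives C(6,3) = 20; x_2 ≥ 5 gives C(4,3) = 4; x_3 ≥ 5 gives C(4,3) = 4; x_4 ≥ 5 gives C(4,3) = 4. Together 32.
No two caps can be exceeded simultaneously, so the pair terms are all 0.
By inclusion–exclusion the count is 84 − 32 + 0 = 52.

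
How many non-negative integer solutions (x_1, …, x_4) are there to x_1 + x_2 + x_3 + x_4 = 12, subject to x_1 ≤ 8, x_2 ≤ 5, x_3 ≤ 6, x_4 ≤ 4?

180

Without the upper bounds there are C(15,3) = 455 ways to split 12 among 4 variables.
Subtract solutions that violate a single cap (substitute x_i' = x_i − (cap_i+1)): x_1 ≥ 9 gives C(6,3) = 20; x_2 ≥ 6 gives C(9,3) = 84; x_3 ≥ 7 gives C(8,3) = 56; x_4 ≥ 5 gives C(10,3) = 120. Together 280.
Add back pairs where two caps are both exceeded: 0 + 0 + 0 + 0 + 4 + 1 = 5.
By inclusion–exclusion the count is 455 − 280 + 5 = 180.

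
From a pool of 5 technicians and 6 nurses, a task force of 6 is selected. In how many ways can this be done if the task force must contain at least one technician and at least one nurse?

461

Total 6-person selections from all 11: C(11,6) = 462.
Selections missing a whole group: no technicians → C(6,6) = 1; no nurses → C(5,6) = 0.
Both groups omitted at once is impossible, so 462 − 1 = 461.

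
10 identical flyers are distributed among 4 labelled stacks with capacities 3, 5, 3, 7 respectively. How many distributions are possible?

85

Without the upper bounds there are C(13,3) = 286 ways to split 10 among 4 stacks.
Subtract solutions that violate a single cap (substitute x_i' = x_i − (cap_i+1)): x_1 ≥ 4 gives C(9,3) = 84; x_2 ≥ 6 gives C(7,3) = 35; x_3 ≥ 4 gives C(9,3) = 84; x_4 ≥ 8 gives C(5,3) = 10. Together 213.
Add back pairs where two caps are both exceeded: 1 + 10 + 0 + 1 + 0 + 0 = 12.
By inclusion–exclusion the count is 286 − 213 + 12 = 85.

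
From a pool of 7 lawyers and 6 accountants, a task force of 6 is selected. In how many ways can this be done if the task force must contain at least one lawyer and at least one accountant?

With no constraint there are C(13,6) = 1716 possible selections.
Subtract selections that omit an entire group: no lawyers → C(6,6) = 1; no accountants → C(7,6) = 7.
Both groups omitted at once is impossible, so 1716 − 8 = 1708.

1708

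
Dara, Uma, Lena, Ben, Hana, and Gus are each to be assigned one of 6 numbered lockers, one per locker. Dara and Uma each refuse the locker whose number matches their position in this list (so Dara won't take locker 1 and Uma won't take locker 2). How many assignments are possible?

504

Let Aᵢ (for i ∈ {1, 2}) be the placements that put person i in their forbidden locker. Any j of these fix j positions, leaving (6−j)! ways to fill the rest, and there are C(2,j) ways to pick which j.
By inclusion–exclusion, the number of valid placements is Σ_{j=0}^{2} (−1)^j C(2,j)·(6−j)!.
Computing: 720 − 240 + 24 = 504.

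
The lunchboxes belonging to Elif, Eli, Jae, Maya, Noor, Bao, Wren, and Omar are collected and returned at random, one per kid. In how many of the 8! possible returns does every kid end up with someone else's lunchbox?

14833

Let Aᵢ be the assignments in which kid i gets their own lunchbox. We want the size of the complement of A₁∪…∪A_8.
By inclusion–exclusion this is Σ_{j=0}^{8} (−1)^j C(8,j)·(8−j)!.
Computing: 40320 − 40320 + 20160 − 6720 + 1680 − 336 + 56 − 8 + 1 = 14833.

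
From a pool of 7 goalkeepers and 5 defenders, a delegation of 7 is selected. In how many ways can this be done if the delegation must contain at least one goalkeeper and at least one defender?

With no constraint there are C(12,7) = 792 possible selections.
Selections missing a whole group: no goalkeepers → C(5,7) = 0; no defenders → C(7,7) = 1.
Both groups omitted at once is impossible, so 792 − 1 = 791.

791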